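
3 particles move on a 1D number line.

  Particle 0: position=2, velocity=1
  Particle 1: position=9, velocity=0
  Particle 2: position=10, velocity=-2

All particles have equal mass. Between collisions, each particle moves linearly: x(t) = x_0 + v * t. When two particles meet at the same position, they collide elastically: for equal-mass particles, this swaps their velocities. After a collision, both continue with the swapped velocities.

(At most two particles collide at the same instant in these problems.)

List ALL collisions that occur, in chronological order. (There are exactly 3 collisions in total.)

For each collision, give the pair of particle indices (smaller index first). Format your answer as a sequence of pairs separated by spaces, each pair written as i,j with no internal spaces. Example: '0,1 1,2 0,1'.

Answer: 1,2 0,1 1,2

Derivation:
Collision at t=1/2: particles 1 and 2 swap velocities; positions: p0=5/2 p1=9 p2=9; velocities now: v0=1 v1=-2 v2=0
Collision at t=8/3: particles 0 and 1 swap velocities; positions: p0=14/3 p1=14/3 p2=9; velocities now: v0=-2 v1=1 v2=0
Collision at t=7: particles 1 and 2 swap velocities; positions: p0=-4 p1=9 p2=9; velocities now: v0=-2 v1=0 v2=1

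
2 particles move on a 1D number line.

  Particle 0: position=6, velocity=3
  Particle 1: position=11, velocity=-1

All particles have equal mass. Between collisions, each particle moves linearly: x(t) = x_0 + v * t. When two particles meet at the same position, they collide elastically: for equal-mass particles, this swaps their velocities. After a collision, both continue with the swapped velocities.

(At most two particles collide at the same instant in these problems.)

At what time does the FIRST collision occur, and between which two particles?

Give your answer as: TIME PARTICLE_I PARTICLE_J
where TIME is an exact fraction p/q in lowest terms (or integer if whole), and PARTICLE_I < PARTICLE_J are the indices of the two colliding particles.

Answer: 5/4 0 1

Derivation:
Pair (0,1): pos 6,11 vel 3,-1 -> gap=5, closing at 4/unit, collide at t=5/4
Earliest collision: t=5/4 between 0 and 1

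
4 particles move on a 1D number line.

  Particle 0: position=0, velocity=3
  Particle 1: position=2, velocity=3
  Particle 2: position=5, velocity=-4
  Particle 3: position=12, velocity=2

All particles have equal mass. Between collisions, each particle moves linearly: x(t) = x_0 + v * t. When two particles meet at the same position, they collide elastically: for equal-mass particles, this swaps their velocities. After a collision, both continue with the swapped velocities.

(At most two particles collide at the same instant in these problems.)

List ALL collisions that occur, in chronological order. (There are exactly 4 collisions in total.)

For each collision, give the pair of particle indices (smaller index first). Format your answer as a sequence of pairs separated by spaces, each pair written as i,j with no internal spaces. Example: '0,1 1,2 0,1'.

Collision at t=3/7: particles 1 and 2 swap velocities; positions: p0=9/7 p1=23/7 p2=23/7 p3=90/7; velocities now: v0=3 v1=-4 v2=3 v3=2
Collision at t=5/7: particles 0 and 1 swap velocities; positions: p0=15/7 p1=15/7 p2=29/7 p3=94/7; velocities now: v0=-4 v1=3 v2=3 v3=2
Collision at t=10: particles 2 and 3 swap velocities; positions: p0=-35 p1=30 p2=32 p3=32; velocities now: v0=-4 v1=3 v2=2 v3=3
Collision at t=12: particles 1 and 2 swap velocities; positions: p0=-43 p1=36 p2=36 p3=38; velocities now: v0=-4 v1=2 v2=3 v3=3

Answer: 1,2 0,1 2,3 1,2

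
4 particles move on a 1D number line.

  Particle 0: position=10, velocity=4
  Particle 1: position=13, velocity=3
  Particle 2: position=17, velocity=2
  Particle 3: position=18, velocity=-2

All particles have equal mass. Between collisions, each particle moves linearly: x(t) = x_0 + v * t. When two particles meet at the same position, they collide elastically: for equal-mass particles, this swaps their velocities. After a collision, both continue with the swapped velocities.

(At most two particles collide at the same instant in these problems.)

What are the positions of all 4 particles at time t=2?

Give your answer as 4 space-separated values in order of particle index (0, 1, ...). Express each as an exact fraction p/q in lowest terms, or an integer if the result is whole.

Answer: 14 18 19 21

Derivation:
Collision at t=1/4: particles 2 and 3 swap velocities; positions: p0=11 p1=55/4 p2=35/2 p3=35/2; velocities now: v0=4 v1=3 v2=-2 v3=2
Collision at t=1: particles 1 and 2 swap velocities; positions: p0=14 p1=16 p2=16 p3=19; velocities now: v0=4 v1=-2 v2=3 v3=2
Collision at t=4/3: particles 0 and 1 swap velocities; positions: p0=46/3 p1=46/3 p2=17 p3=59/3; velocities now: v0=-2 v1=4 v2=3 v3=2
Advance to t=2 (no further collisions before then); velocities: v0=-2 v1=4 v2=3 v3=2; positions = 14 18 19 21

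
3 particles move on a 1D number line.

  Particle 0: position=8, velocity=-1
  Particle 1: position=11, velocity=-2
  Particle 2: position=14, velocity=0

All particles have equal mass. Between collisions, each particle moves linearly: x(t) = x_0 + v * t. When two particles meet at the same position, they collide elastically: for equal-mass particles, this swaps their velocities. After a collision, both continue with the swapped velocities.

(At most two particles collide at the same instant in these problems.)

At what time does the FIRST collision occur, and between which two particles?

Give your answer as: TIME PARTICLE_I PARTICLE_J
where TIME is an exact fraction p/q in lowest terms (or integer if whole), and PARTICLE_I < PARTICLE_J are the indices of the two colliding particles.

Answer: 3 0 1

Derivation:
Pair (0,1): pos 8,11 vel -1,-2 -> gap=3, closing at 1/unit, collide at t=3
Pair (1,2): pos 11,14 vel -2,0 -> not approaching (rel speed -2 <= 0)
Earliest collision: t=3 between 0 and 1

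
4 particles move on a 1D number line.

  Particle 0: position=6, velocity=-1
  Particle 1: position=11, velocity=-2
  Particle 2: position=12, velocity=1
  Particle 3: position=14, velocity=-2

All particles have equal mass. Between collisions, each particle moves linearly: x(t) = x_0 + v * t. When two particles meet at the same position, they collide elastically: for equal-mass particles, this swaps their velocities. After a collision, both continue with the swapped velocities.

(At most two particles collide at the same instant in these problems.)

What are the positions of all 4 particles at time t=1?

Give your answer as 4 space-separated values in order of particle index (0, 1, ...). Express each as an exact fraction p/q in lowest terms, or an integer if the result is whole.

Collision at t=2/3: particles 2 and 3 swap velocities; positions: p0=16/3 p1=29/3 p2=38/3 p3=38/3; velocities now: v0=-1 v1=-2 v2=-2 v3=1
Advance to t=1 (no further collisions before then); velocities: v0=-1 v1=-2 v2=-2 v3=1; positions = 5 9 12 13

Answer: 5 9 12 13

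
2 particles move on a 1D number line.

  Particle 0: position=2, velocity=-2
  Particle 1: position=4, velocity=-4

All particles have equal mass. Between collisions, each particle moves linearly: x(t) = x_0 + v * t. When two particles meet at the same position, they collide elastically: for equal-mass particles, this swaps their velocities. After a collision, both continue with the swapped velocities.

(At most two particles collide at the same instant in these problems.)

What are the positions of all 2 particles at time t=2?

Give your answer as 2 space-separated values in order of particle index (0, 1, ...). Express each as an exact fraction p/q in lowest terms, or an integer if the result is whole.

Answer: -4 -2

Derivation:
Collision at t=1: particles 0 and 1 swap velocities; positions: p0=0 p1=0; velocities now: v0=-4 v1=-2
Advance to t=2 (no further collisions before then); velocities: v0=-4 v1=-2; positions = -4 -2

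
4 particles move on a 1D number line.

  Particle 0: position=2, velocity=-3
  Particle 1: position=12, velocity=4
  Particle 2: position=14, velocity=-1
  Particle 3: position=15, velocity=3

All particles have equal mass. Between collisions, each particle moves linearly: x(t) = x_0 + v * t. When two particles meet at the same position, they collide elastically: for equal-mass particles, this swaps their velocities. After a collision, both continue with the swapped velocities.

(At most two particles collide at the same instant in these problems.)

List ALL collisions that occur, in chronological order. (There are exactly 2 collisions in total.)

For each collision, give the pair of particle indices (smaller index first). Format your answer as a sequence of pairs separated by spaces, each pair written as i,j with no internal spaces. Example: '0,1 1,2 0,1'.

Answer: 1,2 2,3

Derivation:
Collision at t=2/5: particles 1 and 2 swap velocities; positions: p0=4/5 p1=68/5 p2=68/5 p3=81/5; velocities now: v0=-3 v1=-1 v2=4 v3=3
Collision at t=3: particles 2 and 3 swap velocities; positions: p0=-7 p1=11 p2=24 p3=24; velocities now: v0=-3 v1=-1 v2=3 v3=4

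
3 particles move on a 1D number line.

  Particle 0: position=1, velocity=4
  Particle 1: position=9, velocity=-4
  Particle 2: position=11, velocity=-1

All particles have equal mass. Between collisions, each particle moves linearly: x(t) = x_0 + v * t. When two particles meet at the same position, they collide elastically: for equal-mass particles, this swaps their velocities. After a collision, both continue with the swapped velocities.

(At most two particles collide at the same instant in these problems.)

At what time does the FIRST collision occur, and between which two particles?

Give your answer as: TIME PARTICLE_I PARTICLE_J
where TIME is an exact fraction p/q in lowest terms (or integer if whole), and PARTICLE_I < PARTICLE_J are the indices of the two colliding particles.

Answer: 1 0 1

Derivation:
Pair (0,1): pos 1,9 vel 4,-4 -> gap=8, closing at 8/unit, collide at t=1
Pair (1,2): pos 9,11 vel -4,-1 -> not approaching (rel speed -3 <= 0)
Earliest collision: t=1 between 0 and 1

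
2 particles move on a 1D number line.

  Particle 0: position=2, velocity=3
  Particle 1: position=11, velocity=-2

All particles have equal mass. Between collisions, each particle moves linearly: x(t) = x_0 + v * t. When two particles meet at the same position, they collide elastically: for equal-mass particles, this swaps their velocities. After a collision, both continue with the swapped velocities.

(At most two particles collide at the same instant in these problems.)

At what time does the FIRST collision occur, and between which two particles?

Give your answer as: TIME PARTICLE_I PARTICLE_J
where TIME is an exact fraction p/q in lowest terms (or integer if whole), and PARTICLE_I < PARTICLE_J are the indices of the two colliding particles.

Pair (0,1): pos 2,11 vel 3,-2 -> gap=9, closing at 5/unit, collide at t=9/5
Earliest collision: t=9/5 between 0 and 1

Answer: 9/5 0 1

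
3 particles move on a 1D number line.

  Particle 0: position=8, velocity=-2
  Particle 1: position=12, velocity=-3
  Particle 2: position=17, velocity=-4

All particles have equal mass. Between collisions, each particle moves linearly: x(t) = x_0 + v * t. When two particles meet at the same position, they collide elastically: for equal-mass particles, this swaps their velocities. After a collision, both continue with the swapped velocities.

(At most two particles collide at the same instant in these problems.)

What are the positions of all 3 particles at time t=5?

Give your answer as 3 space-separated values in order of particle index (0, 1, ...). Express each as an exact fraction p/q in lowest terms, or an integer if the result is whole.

Collision at t=4: particles 0 and 1 swap velocities; positions: p0=0 p1=0 p2=1; velocities now: v0=-3 v1=-2 v2=-4
Collision at t=9/2: particles 1 and 2 swap velocities; positions: p0=-3/2 p1=-1 p2=-1; velocities now: v0=-3 v1=-4 v2=-2
Collision at t=5: particles 0 and 1 swap velocities; positions: p0=-3 p1=-3 p2=-2; velocities now: v0=-4 v1=-3 v2=-2
Advance to t=5 (no further collisions before then); velocities: v0=-4 v1=-3 v2=-2; positions = -3 -3 -2

Answer: -3 -3 -2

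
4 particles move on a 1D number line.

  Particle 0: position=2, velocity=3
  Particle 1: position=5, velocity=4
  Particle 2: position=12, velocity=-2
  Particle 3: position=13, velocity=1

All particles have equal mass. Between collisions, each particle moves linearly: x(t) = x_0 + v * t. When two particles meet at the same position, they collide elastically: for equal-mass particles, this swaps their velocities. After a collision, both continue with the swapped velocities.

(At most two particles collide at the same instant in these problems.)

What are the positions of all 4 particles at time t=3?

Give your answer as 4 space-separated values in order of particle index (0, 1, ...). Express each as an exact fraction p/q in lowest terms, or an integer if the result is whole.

Collision at t=7/6: particles 1 and 2 swap velocities; positions: p0=11/2 p1=29/3 p2=29/3 p3=85/6; velocities now: v0=3 v1=-2 v2=4 v3=1
Collision at t=2: particles 0 and 1 swap velocities; positions: p0=8 p1=8 p2=13 p3=15; velocities now: v0=-2 v1=3 v2=4 v3=1
Collision at t=8/3: particles 2 and 3 swap velocities; positions: p0=20/3 p1=10 p2=47/3 p3=47/3; velocities now: v0=-2 v1=3 v2=1 v3=4
Advance to t=3 (no further collisions before then); velocities: v0=-2 v1=3 v2=1 v3=4; positions = 6 11 16 17

Answer: 6 11 16 17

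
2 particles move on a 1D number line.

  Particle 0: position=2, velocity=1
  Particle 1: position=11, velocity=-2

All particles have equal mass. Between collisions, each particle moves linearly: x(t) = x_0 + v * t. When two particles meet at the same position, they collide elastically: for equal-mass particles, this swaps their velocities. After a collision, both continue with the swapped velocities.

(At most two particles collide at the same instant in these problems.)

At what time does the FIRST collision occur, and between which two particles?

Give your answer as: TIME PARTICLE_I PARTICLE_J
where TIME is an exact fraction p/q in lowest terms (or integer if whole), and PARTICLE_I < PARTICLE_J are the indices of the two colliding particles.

Pair (0,1): pos 2,11 vel 1,-2 -> gap=9, closing at 3/unit, collide at t=3
Earliest collision: t=3 between 0 and 1

Answer: 3 0 1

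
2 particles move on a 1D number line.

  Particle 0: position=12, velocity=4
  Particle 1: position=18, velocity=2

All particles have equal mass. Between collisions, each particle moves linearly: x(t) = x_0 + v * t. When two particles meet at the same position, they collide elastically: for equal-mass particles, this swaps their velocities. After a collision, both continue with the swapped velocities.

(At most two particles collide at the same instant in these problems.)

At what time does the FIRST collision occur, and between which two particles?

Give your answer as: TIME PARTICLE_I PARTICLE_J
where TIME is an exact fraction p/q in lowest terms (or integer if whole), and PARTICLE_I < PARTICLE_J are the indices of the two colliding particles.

Answer: 3 0 1

Derivation:
Pair (0,1): pos 12,18 vel 4,2 -> gap=6, closing at 2/unit, collide at t=3
Earliest collision: t=3 between 0 and 1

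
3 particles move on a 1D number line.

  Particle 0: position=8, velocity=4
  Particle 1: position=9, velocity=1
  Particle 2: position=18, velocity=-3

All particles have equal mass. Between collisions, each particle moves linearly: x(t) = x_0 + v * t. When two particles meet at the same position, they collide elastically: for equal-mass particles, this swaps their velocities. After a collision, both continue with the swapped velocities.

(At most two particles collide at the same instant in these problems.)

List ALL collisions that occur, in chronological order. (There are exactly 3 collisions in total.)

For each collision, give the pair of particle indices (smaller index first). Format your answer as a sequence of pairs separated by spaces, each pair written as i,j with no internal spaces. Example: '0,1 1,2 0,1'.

Collision at t=1/3: particles 0 and 1 swap velocities; positions: p0=28/3 p1=28/3 p2=17; velocities now: v0=1 v1=4 v2=-3
Collision at t=10/7: particles 1 and 2 swap velocities; positions: p0=73/7 p1=96/7 p2=96/7; velocities now: v0=1 v1=-3 v2=4
Collision at t=9/4: particles 0 and 1 swap velocities; positions: p0=45/4 p1=45/4 p2=17; velocities now: v0=-3 v1=1 v2=4

Answer: 0,1 1,2 0,1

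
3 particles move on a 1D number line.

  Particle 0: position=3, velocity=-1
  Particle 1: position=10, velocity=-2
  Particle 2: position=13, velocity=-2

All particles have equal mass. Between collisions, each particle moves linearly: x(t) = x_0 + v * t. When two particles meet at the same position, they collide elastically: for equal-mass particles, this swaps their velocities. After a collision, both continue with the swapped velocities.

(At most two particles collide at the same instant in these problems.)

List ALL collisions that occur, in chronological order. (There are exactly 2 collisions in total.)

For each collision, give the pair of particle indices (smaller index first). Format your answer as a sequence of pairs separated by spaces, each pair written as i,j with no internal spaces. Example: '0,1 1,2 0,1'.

Answer: 0,1 1,2

Derivation:
Collision at t=7: particles 0 and 1 swap velocities; positions: p0=-4 p1=-4 p2=-1; velocities now: v0=-2 v1=-1 v2=-2
Collision at t=10: particles 1 and 2 swap velocities; positions: p0=-10 p1=-7 p2=-7; velocities now: v0=-2 v1=-2 v2=-1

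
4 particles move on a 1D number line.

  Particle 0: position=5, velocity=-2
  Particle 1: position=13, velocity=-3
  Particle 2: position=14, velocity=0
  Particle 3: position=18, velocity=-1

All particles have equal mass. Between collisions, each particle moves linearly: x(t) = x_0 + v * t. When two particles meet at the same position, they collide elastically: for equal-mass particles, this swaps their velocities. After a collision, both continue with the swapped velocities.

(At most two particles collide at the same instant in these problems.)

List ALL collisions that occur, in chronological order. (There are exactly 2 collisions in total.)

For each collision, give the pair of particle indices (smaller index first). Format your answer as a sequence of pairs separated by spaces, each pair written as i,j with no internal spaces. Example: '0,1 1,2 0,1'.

Collision at t=4: particles 2 and 3 swap velocities; positions: p0=-3 p1=1 p2=14 p3=14; velocities now: v0=-2 v1=-3 v2=-1 v3=0
Collision at t=8: particles 0 and 1 swap velocities; positions: p0=-11 p1=-11 p2=10 p3=14; velocities now: v0=-3 v1=-2 v2=-1 v3=0

Answer: 2,3 0,1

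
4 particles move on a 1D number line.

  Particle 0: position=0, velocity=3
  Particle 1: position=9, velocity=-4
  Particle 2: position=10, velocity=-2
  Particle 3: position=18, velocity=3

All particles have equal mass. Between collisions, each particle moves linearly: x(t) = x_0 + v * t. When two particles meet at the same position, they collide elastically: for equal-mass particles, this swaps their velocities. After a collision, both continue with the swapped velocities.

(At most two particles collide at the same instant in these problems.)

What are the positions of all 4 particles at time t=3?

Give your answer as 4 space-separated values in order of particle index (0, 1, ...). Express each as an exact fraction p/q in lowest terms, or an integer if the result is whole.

Collision at t=9/7: particles 0 and 1 swap velocities; positions: p0=27/7 p1=27/7 p2=52/7 p3=153/7; velocities now: v0=-4 v1=3 v2=-2 v3=3
Collision at t=2: particles 1 and 2 swap velocities; positions: p0=1 p1=6 p2=6 p3=24; velocities now: v0=-4 v1=-2 v2=3 v3=3
Advance to t=3 (no further collisions before then); velocities: v0=-4 v1=-2 v2=3 v3=3; positions = -3 4 9 27

Answer: -3 4 9 27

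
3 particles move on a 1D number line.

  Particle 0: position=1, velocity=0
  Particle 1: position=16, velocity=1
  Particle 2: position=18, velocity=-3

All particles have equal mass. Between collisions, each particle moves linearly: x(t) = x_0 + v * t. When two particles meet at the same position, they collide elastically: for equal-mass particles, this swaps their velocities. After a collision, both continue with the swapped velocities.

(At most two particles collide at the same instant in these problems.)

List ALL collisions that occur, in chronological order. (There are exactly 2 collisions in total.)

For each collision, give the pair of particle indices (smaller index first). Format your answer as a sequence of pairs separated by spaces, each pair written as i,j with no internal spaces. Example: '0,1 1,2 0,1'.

Collision at t=1/2: particles 1 and 2 swap velocities; positions: p0=1 p1=33/2 p2=33/2; velocities now: v0=0 v1=-3 v2=1
Collision at t=17/3: particles 0 and 1 swap velocities; positions: p0=1 p1=1 p2=65/3; velocities now: v0=-3 v1=0 v2=1

Answer: 1,2 0,1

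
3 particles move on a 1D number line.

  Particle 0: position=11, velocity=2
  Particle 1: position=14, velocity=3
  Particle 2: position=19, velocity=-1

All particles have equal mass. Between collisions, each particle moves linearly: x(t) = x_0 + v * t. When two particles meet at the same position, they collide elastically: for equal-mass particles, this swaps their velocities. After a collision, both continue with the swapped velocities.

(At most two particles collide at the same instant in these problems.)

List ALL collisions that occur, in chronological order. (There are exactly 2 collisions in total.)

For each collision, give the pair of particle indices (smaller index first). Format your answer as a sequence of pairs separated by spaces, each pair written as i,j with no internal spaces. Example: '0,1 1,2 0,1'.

Answer: 1,2 0,1

Derivation:
Collision at t=5/4: particles 1 and 2 swap velocities; positions: p0=27/2 p1=71/4 p2=71/4; velocities now: v0=2 v1=-1 v2=3
Collision at t=8/3: particles 0 and 1 swap velocities; positions: p0=49/3 p1=49/3 p2=22; velocities now: v0=-1 v1=2 v2=3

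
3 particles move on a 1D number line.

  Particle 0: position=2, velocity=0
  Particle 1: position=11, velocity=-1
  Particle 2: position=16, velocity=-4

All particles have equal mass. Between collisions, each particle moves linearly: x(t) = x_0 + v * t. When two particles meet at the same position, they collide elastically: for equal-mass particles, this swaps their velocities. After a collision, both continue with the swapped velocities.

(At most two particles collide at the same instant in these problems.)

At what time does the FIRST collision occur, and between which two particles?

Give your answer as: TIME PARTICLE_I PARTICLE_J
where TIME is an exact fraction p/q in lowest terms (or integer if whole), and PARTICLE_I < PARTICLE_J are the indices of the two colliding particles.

Answer: 5/3 1 2

Derivation:
Pair (0,1): pos 2,11 vel 0,-1 -> gap=9, closing at 1/unit, collide at t=9
Pair (1,2): pos 11,16 vel -1,-4 -> gap=5, closing at 3/unit, collide at t=5/3
Earliest collision: t=5/3 between 1 and 2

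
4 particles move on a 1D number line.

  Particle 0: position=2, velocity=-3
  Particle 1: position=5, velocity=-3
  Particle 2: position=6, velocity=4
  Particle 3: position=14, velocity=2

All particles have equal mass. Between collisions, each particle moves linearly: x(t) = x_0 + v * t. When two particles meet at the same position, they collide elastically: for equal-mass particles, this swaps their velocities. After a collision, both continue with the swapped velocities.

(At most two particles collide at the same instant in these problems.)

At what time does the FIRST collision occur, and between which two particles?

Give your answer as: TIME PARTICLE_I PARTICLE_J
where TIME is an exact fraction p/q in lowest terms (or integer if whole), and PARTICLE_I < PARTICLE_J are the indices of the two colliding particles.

Pair (0,1): pos 2,5 vel -3,-3 -> not approaching (rel speed 0 <= 0)
Pair (1,2): pos 5,6 vel -3,4 -> not approaching (rel speed -7 <= 0)
Pair (2,3): pos 6,14 vel 4,2 -> gap=8, closing at 2/unit, collide at t=4
Earliest collision: t=4 between 2 and 3

Answer: 4 2 3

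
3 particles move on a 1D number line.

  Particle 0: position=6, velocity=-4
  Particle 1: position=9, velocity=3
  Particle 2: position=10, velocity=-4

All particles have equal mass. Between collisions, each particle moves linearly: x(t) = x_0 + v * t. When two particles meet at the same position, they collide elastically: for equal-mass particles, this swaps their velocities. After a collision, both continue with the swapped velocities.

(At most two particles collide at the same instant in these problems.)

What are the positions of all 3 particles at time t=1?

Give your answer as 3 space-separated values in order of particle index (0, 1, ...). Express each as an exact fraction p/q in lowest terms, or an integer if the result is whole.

Collision at t=1/7: particles 1 and 2 swap velocities; positions: p0=38/7 p1=66/7 p2=66/7; velocities now: v0=-4 v1=-4 v2=3
Advance to t=1 (no further collisions before then); velocities: v0=-4 v1=-4 v2=3; positions = 2 6 12

Answer: 2 6 12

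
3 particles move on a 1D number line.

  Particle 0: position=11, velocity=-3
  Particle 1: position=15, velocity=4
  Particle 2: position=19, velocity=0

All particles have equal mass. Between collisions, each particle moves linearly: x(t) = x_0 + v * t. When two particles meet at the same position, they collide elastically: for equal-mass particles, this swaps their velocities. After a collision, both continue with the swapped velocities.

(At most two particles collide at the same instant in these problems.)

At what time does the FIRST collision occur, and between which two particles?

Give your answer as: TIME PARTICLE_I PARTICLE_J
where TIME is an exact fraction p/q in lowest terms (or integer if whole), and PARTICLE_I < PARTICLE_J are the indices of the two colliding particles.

Pair (0,1): pos 11,15 vel -3,4 -> not approaching (rel speed -7 <= 0)
Pair (1,2): pos 15,19 vel 4,0 -> gap=4, closing at 4/unit, collide at t=1
Earliest collision: t=1 between 1 and 2

Answer: 1 1 2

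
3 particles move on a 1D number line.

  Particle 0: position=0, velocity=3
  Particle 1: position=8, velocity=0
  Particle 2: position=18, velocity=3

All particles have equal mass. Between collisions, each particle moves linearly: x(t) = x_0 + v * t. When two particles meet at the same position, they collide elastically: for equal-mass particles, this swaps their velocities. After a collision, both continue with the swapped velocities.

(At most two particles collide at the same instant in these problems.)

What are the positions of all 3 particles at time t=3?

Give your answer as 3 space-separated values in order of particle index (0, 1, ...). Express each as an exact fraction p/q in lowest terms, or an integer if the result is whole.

Collision at t=8/3: particles 0 and 1 swap velocities; positions: p0=8 p1=8 p2=26; velocities now: v0=0 v1=3 v2=3
Advance to t=3 (no further collisions before then); velocities: v0=0 v1=3 v2=3; positions = 8 9 27

Answer: 8 9 27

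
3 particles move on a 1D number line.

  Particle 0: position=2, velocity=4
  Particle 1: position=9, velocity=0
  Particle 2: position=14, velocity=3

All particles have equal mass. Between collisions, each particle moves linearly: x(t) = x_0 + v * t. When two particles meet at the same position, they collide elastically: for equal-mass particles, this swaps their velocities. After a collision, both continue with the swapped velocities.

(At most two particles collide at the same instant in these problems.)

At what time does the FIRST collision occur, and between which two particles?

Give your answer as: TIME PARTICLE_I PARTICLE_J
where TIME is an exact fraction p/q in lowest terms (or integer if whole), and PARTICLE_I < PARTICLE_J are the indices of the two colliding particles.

Pair (0,1): pos 2,9 vel 4,0 -> gap=7, closing at 4/unit, collide at t=7/4
Pair (1,2): pos 9,14 vel 0,3 -> not approaching (rel speed -3 <= 0)
Earliest collision: t=7/4 between 0 and 1

Answer: 7/4 0 1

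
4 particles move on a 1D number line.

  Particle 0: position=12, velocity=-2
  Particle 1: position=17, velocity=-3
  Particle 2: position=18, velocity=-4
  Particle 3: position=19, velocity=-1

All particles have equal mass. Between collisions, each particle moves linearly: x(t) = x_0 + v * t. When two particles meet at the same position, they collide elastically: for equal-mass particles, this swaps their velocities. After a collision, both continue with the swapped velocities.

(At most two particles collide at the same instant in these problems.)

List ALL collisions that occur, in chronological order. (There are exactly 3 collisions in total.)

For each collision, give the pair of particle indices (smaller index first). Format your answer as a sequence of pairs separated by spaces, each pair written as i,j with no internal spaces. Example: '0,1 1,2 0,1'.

Answer: 1,2 0,1 1,2

Derivation:
Collision at t=1: particles 1 and 2 swap velocities; positions: p0=10 p1=14 p2=14 p3=18; velocities now: v0=-2 v1=-4 v2=-3 v3=-1
Collision at t=3: particles 0 and 1 swap velocities; positions: p0=6 p1=6 p2=8 p3=16; velocities now: v0=-4 v1=-2 v2=-3 v3=-1
Collision at t=5: particles 1 and 2 swap velocities; positions: p0=-2 p1=2 p2=2 p3=14; velocities now: v0=-4 v1=-3 v2=-2 v3=-1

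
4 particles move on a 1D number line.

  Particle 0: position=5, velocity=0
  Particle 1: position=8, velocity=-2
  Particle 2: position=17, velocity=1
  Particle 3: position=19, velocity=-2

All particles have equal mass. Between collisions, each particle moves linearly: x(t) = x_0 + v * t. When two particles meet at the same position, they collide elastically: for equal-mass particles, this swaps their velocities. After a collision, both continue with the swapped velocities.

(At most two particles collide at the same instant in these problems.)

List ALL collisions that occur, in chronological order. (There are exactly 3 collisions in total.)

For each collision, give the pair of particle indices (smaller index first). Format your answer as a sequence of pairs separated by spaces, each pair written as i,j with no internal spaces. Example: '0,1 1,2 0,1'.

Answer: 2,3 0,1 1,2

Derivation:
Collision at t=2/3: particles 2 and 3 swap velocities; positions: p0=5 p1=20/3 p2=53/3 p3=53/3; velocities now: v0=0 v1=-2 v2=-2 v3=1
Collision at t=3/2: particles 0 and 1 swap velocities; positions: p0=5 p1=5 p2=16 p3=37/2; velocities now: v0=-2 v1=0 v2=-2 v3=1
Collision at t=7: particles 1 and 2 swap velocities; positions: p0=-6 p1=5 p2=5 p3=24; velocities now: v0=-2 v1=-2 v2=0 v3=1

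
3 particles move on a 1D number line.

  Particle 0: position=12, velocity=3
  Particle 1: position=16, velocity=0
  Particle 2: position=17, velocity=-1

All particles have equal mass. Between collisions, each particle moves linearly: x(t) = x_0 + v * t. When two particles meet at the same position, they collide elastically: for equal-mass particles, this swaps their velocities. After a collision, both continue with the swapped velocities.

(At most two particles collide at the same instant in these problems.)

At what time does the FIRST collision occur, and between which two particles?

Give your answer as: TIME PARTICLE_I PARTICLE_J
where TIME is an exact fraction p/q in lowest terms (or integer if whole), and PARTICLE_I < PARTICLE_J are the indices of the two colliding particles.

Answer: 1 1 2

Derivation:
Pair (0,1): pos 12,16 vel 3,0 -> gap=4, closing at 3/unit, collide at t=4/3
Pair (1,2): pos 16,17 vel 0,-1 -> gap=1, closing at 1/unit, collide at t=1
Earliest collision: t=1 between 1 and 2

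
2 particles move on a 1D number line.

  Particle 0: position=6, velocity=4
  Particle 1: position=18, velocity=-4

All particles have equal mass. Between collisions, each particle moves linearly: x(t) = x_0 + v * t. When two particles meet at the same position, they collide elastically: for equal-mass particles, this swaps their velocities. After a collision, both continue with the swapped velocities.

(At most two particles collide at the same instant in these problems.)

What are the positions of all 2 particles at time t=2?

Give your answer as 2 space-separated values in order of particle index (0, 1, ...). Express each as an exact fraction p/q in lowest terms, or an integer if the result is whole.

Collision at t=3/2: particles 0 and 1 swap velocities; positions: p0=12 p1=12; velocities now: v0=-4 v1=4
Advance to t=2 (no further collisions before then); velocities: v0=-4 v1=4; positions = 10 14

Answer: 10 14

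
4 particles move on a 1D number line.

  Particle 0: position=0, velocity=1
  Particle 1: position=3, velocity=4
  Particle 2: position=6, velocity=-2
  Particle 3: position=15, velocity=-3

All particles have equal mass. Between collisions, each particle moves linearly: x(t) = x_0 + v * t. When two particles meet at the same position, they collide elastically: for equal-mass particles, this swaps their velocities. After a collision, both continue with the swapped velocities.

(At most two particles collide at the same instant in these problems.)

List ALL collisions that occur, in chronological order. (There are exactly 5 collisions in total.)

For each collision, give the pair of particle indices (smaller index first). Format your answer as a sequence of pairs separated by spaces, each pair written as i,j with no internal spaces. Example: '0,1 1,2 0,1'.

Collision at t=1/2: particles 1 and 2 swap velocities; positions: p0=1/2 p1=5 p2=5 p3=27/2; velocities now: v0=1 v1=-2 v2=4 v3=-3
Collision at t=12/7: particles 2 and 3 swap velocities; positions: p0=12/7 p1=18/7 p2=69/7 p3=69/7; velocities now: v0=1 v1=-2 v2=-3 v3=4
Collision at t=2: particles 0 and 1 swap velocities; positions: p0=2 p1=2 p2=9 p3=11; velocities now: v0=-2 v1=1 v2=-3 v3=4
Collision at t=15/4: particles 1 and 2 swap velocities; positions: p0=-3/2 p1=15/4 p2=15/4 p3=18; velocities now: v0=-2 v1=-3 v2=1 v3=4
Collision at t=9: particles 0 and 1 swap velocities; positions: p0=-12 p1=-12 p2=9 p3=39; velocities now: v0=-3 v1=-2 v2=1 v3=4

Answer: 1,2 2,3 0,1 1,2 0,1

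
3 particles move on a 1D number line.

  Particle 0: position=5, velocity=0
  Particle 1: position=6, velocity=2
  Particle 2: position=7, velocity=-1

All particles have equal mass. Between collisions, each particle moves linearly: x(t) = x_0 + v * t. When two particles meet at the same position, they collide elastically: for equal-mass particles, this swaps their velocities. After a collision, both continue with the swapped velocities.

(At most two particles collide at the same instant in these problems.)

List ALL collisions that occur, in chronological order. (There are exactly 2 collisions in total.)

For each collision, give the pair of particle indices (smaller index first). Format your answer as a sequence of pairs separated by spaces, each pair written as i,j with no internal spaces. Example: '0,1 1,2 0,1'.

Answer: 1,2 0,1

Derivation:
Collision at t=1/3: particles 1 and 2 swap velocities; positions: p0=5 p1=20/3 p2=20/3; velocities now: v0=0 v1=-1 v2=2
Collision at t=2: particles 0 and 1 swap velocities; positions: p0=5 p1=5 p2=10; velocities now: v0=-1 v1=0 v2=2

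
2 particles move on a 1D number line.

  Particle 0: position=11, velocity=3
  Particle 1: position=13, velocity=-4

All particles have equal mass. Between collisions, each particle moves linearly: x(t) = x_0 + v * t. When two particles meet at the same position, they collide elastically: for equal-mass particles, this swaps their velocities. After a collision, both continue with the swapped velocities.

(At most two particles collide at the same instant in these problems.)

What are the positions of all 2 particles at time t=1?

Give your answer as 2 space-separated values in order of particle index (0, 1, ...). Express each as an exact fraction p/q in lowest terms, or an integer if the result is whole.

Collision at t=2/7: particles 0 and 1 swap velocities; positions: p0=83/7 p1=83/7; velocities now: v0=-4 v1=3
Advance to t=1 (no further collisions before then); velocities: v0=-4 v1=3; positions = 9 14

Answer: 9 14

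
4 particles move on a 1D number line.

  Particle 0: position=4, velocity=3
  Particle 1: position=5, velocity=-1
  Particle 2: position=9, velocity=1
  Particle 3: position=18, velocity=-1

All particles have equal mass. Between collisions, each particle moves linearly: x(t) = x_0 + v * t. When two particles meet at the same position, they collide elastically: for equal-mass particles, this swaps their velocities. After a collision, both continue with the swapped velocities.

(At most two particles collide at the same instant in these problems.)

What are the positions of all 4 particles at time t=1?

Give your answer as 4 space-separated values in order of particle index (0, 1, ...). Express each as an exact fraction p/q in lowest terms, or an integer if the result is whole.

Collision at t=1/4: particles 0 and 1 swap velocities; positions: p0=19/4 p1=19/4 p2=37/4 p3=71/4; velocities now: v0=-1 v1=3 v2=1 v3=-1
Advance to t=1 (no further collisions before then); velocities: v0=-1 v1=3 v2=1 v3=-1; positions = 4 7 10 17

Answer: 4 7 10 17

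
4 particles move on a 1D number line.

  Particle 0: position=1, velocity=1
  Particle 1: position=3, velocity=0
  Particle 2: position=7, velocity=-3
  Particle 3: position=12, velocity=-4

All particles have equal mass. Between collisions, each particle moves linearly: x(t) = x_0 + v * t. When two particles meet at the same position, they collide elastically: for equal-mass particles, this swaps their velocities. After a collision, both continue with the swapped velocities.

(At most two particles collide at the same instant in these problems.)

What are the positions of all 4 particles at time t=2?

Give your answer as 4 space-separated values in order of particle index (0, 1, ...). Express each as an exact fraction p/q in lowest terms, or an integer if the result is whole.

Answer: 1 3 3 4

Derivation:
Collision at t=4/3: particles 1 and 2 swap velocities; positions: p0=7/3 p1=3 p2=3 p3=20/3; velocities now: v0=1 v1=-3 v2=0 v3=-4
Collision at t=3/2: particles 0 and 1 swap velocities; positions: p0=5/2 p1=5/2 p2=3 p3=6; velocities now: v0=-3 v1=1 v2=0 v3=-4
Collision at t=2: particles 1 and 2 swap velocities; positions: p0=1 p1=3 p2=3 p3=4; velocities now: v0=-3 v1=0 v2=1 v3=-4
Advance to t=2 (no further collisions before then); velocities: v0=-3 v1=0 v2=1 v3=-4; positions = 1 3 3 4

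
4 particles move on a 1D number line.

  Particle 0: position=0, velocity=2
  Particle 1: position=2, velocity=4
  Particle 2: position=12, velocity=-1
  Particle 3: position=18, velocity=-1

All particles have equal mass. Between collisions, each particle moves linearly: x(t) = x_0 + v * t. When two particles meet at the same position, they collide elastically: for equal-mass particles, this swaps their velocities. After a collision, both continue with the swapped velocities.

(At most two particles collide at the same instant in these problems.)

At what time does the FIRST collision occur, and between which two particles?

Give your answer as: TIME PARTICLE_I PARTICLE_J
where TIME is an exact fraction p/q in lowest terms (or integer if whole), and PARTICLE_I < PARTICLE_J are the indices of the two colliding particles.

Pair (0,1): pos 0,2 vel 2,4 -> not approaching (rel speed -2 <= 0)
Pair (1,2): pos 2,12 vel 4,-1 -> gap=10, closing at 5/unit, collide at t=2
Pair (2,3): pos 12,18 vel -1,-1 -> not approaching (rel speed 0 <= 0)
Earliest collision: t=2 between 1 and 2

Answer: 2 1 2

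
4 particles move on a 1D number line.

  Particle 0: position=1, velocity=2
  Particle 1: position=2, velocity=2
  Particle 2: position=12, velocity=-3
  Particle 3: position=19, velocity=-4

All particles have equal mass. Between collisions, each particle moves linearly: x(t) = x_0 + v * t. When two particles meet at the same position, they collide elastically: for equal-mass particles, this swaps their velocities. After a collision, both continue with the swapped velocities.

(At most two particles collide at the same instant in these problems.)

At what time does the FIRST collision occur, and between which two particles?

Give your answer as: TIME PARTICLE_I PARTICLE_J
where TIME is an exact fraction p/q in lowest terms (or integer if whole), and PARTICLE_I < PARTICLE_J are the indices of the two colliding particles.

Pair (0,1): pos 1,2 vel 2,2 -> not approaching (rel speed 0 <= 0)
Pair (1,2): pos 2,12 vel 2,-3 -> gap=10, closing at 5/unit, collide at t=2
Pair (2,3): pos 12,19 vel -3,-4 -> gap=7, closing at 1/unit, collide at t=7
Earliest collision: t=2 between 1 and 2

Answer: 2 1 2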